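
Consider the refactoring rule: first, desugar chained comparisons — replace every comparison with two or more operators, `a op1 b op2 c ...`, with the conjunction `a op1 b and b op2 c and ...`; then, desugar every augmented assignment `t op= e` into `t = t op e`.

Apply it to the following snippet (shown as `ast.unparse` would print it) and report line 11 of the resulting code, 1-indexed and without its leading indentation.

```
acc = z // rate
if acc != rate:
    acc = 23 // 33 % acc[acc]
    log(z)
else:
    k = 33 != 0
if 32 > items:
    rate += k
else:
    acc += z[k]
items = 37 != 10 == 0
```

items = 37 != 10 and 10 == 0

Transformed code:
acc = z // rate
if acc != rate:
    acc = 23 // 33 % acc[acc]
    log(z)
else:
    k = 33 != 0
if 32 > items:
    rate = rate + k
else:
    acc = acc + z[k]
items = 37 != 10 and 10 == 0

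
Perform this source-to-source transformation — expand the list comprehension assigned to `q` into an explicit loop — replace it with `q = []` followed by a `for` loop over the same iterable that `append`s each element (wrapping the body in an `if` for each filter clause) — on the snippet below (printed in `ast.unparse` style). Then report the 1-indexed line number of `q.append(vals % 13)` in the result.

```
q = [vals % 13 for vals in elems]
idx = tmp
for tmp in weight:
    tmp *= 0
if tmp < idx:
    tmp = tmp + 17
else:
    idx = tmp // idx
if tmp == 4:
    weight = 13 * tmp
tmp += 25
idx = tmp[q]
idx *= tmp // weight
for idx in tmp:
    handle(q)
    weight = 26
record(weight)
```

3

Transformed code:
q = []
for vals in elems:
    q.append(vals % 13)
idx = tmp
for tmp in weight:
    tmp *= 0
if tmp < idx:
    tmp = tmp + 17
else:
    idx = tmp // idx
if tmp == 4:
    weight = 13 * tmp
tmp += 25
idx = tmp[q]
idx *= tmp // weight
for idx in tmp:
    handle(q)
    weight = 26
record(weight)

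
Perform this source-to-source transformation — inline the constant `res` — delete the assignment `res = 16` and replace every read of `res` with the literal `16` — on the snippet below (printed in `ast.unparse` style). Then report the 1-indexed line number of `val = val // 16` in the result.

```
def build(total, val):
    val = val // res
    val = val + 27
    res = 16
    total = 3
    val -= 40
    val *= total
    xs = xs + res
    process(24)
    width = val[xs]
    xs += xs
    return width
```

2

Transformed code:
def build(total, val):
    val = val // 16
    val = val + 27
    total = 3
    val -= 40
    val *= total
    xs = xs + 16
    process(24)
    width = val[xs]
    xs += xs
    return width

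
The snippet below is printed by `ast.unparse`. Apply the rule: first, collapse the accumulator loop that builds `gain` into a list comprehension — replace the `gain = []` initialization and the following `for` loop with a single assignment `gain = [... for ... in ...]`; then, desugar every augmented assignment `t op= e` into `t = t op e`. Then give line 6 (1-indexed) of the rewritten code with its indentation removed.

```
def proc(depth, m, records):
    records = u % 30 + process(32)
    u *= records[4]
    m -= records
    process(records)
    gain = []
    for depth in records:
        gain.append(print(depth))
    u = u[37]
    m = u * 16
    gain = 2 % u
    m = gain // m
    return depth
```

Transformed code:
def proc(depth, m, records):
    records = u % 30 + process(32)
    u = u * records[4]
    m = m - records
    process(records)
    gain = [print(depth) for depth in records]
    u = u[37]
    m = u * 16
    gain = 2 % u
    m = gain // m
    return depth

gain = [print(depth) for depth in records]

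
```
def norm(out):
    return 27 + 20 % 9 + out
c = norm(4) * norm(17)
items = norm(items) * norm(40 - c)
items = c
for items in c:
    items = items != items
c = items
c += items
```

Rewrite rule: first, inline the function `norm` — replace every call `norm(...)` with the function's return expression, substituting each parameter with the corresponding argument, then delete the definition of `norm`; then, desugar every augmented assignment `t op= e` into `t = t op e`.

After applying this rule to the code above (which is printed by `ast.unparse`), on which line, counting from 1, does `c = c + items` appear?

7

Transformed code:
c = (27 + 20 % 9 + 4) * (27 + 20 % 9 + 17)
items = (27 + 20 % 9 + items) * (27 + 20 % 9 + (40 - c))
items = c
for items in c:
    items = items != items
c = items
c = c + items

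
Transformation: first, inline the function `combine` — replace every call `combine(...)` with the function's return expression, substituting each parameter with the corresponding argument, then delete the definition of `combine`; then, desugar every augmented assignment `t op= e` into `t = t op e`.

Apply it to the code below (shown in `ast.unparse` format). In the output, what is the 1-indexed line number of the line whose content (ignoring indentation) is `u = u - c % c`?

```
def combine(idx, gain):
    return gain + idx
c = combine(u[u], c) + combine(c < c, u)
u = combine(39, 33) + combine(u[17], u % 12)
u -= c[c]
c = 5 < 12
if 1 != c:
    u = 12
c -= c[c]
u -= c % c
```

Transformed code:
c = c + u[u] + (u + (c < c))
u = 33 + 39 + (u % 12 + u[17])
u = u - c[c]
c = 5 < 12
if 1 != c:
    u = 12
c = c - c[c]
u = u - c % c

8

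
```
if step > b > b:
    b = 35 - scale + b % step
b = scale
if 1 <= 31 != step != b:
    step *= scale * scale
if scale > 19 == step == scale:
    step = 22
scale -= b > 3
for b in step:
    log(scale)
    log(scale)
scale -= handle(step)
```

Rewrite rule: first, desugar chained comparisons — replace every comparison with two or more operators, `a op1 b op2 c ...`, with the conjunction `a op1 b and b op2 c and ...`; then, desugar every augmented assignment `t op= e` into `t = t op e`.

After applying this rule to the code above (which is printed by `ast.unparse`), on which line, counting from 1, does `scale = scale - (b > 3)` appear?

8

Transformed code:
if step > b and b > b:
    b = 35 - scale + b % step
b = scale
if 1 <= 31 and 31 != step and (step != b):
    step = step * (scale * scale)
if scale > 19 and 19 == step and (step == scale):
    step = 22
scale = scale - (b > 3)
for b in step:
    log(scale)
    log(scale)
scale = scale - handle(step)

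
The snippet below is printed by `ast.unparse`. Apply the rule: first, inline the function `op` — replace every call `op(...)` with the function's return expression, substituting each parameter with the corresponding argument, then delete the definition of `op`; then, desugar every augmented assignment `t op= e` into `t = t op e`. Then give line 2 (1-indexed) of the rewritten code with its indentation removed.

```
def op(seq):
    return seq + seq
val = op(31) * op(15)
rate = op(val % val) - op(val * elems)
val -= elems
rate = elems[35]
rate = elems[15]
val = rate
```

Transformed code:
val = (31 + 31) * (15 + 15)
rate = val % val + val % val - (val * elems + val * elems)
val = val - elems
rate = elems[35]
rate = elems[15]
val = rate

rate = val % val + val % val - (val * elems + val * elems)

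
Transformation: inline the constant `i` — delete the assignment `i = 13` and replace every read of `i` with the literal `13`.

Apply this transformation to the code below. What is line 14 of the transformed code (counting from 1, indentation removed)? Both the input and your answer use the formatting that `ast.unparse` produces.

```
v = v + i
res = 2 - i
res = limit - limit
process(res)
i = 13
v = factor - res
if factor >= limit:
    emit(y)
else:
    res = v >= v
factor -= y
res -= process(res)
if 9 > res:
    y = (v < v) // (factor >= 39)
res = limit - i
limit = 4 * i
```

Transformed code:
v = v + 13
res = 2 - 13
res = limit - limit
process(res)
v = factor - res
if factor >= limit:
    emit(y)
else:
    res = v >= v
factor -= y
res -= process(res)
if 9 > res:
    y = (v < v) // (factor >= 39)
res = limit - 13
limit = 4 * 13

res = limit - 13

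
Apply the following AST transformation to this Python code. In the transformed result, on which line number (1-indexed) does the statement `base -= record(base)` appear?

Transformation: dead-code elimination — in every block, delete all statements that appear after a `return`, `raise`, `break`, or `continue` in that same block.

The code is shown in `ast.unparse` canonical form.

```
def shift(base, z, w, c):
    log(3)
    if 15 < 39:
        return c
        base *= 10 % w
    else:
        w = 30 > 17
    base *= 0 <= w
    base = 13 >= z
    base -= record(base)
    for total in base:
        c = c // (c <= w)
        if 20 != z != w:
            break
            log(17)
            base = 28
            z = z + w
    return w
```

9

Transformed code:
def shift(base, z, w, c):
    log(3)
    if 15 < 39:
        return c
    else:
        w = 30 > 17
    base *= 0 <= w
    base = 13 >= z
    base -= record(base)
    for total in base:
        c = c // (c <= w)
        if 20 != z != w:
            break
    return w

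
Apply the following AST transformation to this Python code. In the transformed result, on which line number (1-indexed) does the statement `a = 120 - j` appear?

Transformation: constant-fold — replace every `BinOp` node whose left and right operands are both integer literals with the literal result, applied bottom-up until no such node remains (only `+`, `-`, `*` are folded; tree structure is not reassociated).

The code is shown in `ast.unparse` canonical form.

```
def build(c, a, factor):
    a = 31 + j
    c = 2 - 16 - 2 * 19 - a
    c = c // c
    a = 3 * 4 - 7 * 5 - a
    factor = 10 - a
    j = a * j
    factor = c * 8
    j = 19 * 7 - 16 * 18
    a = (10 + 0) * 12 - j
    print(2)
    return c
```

Transformed code:
def build(c, a, factor):
    a = 31 + j
    c = -52 - a
    c = c // c
    a = -23 - a
    factor = 10 - a
    j = a * j
    factor = c * 8
    j = -155
    a = 120 - j
    print(2)
    return c

10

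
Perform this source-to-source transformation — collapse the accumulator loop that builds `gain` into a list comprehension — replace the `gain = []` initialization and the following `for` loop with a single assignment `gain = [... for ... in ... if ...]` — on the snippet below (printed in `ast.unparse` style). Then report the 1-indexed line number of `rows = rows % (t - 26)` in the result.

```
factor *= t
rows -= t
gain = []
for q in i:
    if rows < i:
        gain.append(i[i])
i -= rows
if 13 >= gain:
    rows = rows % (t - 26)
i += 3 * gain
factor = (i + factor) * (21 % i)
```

Transformed code:
factor *= t
rows -= t
gain = [i[i] for q in i if rows < i]
i -= rows
if 13 >= gain:
    rows = rows % (t - 26)
i += 3 * gain
factor = (i + factor) * (21 % i)

6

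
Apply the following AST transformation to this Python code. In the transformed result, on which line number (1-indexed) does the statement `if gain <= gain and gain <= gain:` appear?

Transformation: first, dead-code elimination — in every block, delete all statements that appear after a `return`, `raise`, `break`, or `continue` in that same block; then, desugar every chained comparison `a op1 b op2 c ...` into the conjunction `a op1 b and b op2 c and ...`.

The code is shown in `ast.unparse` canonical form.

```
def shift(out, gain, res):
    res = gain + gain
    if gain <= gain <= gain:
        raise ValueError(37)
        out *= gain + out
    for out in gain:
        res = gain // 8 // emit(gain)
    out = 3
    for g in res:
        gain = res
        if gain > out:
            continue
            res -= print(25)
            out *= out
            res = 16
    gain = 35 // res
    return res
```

Transformed code:
def shift(out, gain, res):
    res = gain + gain
    if gain <= gain and gain <= gain:
        raise ValueError(37)
    for out in gain:
        res = gain // 8 // emit(gain)
    out = 3
    for g in res:
        gain = res
        if gain > out:
            continue
    gain = 35 // res
    return res

3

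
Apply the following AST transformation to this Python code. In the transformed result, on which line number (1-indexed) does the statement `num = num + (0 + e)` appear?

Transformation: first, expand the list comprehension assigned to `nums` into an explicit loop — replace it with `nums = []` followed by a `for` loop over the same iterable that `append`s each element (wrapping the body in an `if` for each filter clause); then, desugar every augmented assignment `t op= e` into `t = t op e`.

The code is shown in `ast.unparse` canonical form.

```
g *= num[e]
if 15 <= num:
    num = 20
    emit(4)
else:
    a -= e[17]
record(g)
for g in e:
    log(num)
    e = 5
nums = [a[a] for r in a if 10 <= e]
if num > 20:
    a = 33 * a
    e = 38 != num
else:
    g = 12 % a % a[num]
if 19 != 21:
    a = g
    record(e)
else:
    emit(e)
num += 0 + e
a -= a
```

25

Transformed code:
g = g * num[e]
if 15 <= num:
    num = 20
    emit(4)
else:
    a = a - e[17]
record(g)
for g in e:
    log(num)
    e = 5
nums = []
for r in a:
    if 10 <= e:
        nums.append(a[a])
if num > 20:
    a = 33 * a
    e = 38 != num
else:
    g = 12 % a % a[num]
if 19 != 21:
    a = g
    record(e)
else:
    emit(e)
num = num + (0 + e)
a = a - a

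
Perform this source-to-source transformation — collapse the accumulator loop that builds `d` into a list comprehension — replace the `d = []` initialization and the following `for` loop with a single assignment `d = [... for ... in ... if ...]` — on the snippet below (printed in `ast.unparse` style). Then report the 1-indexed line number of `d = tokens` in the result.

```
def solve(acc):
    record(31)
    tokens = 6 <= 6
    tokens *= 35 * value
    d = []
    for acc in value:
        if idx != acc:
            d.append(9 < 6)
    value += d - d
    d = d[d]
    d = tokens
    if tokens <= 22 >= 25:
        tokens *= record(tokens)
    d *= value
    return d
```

Transformed code:
def solve(acc):
    record(31)
    tokens = 6 <= 6
    tokens *= 35 * value
    d = [9 < 6 for acc in value if idx != acc]
    value += d - d
    d = d[d]
    d = tokens
    if tokens <= 22 >= 25:
        tokens *= record(tokens)
    d *= value
    return d

8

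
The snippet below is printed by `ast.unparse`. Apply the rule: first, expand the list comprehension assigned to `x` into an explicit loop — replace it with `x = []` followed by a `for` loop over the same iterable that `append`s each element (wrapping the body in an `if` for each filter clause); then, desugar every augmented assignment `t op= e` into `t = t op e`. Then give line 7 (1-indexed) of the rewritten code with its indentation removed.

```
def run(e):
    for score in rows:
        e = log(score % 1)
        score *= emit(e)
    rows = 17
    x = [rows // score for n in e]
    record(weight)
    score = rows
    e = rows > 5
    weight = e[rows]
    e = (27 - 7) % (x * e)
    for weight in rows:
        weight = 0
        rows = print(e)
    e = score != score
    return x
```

Transformed code:
def run(e):
    for score in rows:
        e = log(score % 1)
        score = score * emit(e)
    rows = 17
    x = []
    for n in e:
        x.append(rows // score)
    record(weight)
    score = rows
    e = rows > 5
    weight = e[rows]
    e = (27 - 7) % (x * e)
    for weight in rows:
        weight = 0
        rows = print(e)
    e = score != score
    return x

for n in e:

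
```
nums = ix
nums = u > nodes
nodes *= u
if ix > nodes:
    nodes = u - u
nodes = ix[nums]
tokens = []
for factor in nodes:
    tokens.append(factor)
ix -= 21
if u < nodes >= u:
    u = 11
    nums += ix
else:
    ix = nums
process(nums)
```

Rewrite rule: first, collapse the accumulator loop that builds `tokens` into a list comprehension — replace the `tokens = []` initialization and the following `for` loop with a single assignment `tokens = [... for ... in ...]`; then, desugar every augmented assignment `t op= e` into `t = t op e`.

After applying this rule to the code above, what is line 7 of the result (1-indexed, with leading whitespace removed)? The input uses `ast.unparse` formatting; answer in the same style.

Transformed code:
nums = ix
nums = u > nodes
nodes = nodes * u
if ix > nodes:
    nodes = u - u
nodes = ix[nums]
tokens = [factor for factor in nodes]
ix = ix - 21
if u < nodes >= u:
    u = 11
    nums = nums + ix
else:
    ix = nums
process(nums)

tokens = [factor for factor in nodes]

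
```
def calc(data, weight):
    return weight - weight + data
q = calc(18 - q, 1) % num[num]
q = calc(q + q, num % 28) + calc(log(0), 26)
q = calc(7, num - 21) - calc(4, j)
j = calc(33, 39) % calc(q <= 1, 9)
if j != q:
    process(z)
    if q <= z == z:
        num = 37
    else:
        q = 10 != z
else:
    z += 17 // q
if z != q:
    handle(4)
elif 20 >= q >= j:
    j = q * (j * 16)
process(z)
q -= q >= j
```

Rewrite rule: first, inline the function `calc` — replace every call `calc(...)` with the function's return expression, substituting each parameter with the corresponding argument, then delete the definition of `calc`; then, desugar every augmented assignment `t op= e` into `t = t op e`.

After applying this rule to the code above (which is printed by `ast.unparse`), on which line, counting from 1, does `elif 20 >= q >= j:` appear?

Transformed code:
q = (1 - 1 + (18 - q)) % num[num]
q = num % 28 - num % 28 + (q + q) + (26 - 26 + log(0))
q = num - 21 - (num - 21) + 7 - (j - j + 4)
j = (39 - 39 + 33) % (9 - 9 + (q <= 1))
if j != q:
    process(z)
    if q <= z == z:
        num = 37
    else:
        q = 10 != z
else:
    z = z + 17 // q
if z != q:
    handle(4)
elif 20 >= q >= j:
    j = q * (j * 16)
process(z)
q = q - (q >= j)

15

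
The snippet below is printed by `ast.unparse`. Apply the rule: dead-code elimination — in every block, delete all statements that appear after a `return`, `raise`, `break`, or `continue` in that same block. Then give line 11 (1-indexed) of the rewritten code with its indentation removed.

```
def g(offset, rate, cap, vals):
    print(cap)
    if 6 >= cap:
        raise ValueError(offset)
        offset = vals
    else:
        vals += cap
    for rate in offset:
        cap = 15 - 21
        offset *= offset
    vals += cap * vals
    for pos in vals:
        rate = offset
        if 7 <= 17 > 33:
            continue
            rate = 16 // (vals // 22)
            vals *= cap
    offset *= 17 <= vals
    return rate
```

Transformed code:
def g(offset, rate, cap, vals):
    print(cap)
    if 6 >= cap:
        raise ValueError(offset)
    else:
        vals += cap
    for rate in offset:
        cap = 15 - 21
        offset *= offset
    vals += cap * vals
    for pos in vals:
        rate = offset
        if 7 <= 17 > 33:
            continue
    offset *= 17 <= vals
    return rate

for pos in vals:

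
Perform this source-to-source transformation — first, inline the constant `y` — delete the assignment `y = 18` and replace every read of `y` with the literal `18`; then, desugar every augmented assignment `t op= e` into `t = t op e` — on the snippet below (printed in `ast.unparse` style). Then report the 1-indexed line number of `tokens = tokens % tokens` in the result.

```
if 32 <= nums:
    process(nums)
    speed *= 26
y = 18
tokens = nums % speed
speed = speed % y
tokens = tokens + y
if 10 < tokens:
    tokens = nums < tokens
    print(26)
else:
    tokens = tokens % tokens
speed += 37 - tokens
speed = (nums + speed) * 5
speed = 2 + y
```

Transformed code:
if 32 <= nums:
    process(nums)
    speed = speed * 26
tokens = nums % speed
speed = speed % 18
tokens = tokens + 18
if 10 < tokens:
    tokens = nums < tokens
    print(26)
else:
    tokens = tokens % tokens
speed = speed + (37 - tokens)
speed = (nums + speed) * 5
speed = 2 + 18

11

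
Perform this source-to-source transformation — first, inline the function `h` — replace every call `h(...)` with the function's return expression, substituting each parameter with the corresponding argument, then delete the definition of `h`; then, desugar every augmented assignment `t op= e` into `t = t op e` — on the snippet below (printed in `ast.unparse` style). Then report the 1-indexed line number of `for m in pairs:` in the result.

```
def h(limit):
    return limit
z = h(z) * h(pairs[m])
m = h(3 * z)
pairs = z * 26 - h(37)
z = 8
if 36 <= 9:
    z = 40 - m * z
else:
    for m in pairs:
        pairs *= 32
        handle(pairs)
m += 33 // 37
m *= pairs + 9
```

8

Transformed code:
z = z * pairs[m]
m = 3 * z
pairs = z * 26 - 37
z = 8
if 36 <= 9:
    z = 40 - m * z
else:
    for m in pairs:
        pairs = pairs * 32
        handle(pairs)
m = m + 33 // 37
m = m * (pairs + 9)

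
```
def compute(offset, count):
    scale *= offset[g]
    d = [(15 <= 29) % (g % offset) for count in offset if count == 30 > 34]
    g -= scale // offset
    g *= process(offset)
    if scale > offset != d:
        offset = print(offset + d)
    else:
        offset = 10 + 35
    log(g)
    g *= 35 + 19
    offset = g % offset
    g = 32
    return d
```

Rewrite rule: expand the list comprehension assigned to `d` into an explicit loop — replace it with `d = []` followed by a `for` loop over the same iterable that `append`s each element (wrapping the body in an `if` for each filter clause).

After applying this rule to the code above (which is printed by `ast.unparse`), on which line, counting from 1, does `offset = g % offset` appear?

15

Transformed code:
def compute(offset, count):
    scale *= offset[g]
    d = []
    for count in offset:
        if count == 30 > 34:
            d.append((15 <= 29) % (g % offset))
    g -= scale // offset
    g *= process(offset)
    if scale > offset != d:
        offset = print(offset + d)
    else:
        offset = 10 + 35
    log(g)
    g *= 35 + 19
    offset = g % offset
    g = 32
    return d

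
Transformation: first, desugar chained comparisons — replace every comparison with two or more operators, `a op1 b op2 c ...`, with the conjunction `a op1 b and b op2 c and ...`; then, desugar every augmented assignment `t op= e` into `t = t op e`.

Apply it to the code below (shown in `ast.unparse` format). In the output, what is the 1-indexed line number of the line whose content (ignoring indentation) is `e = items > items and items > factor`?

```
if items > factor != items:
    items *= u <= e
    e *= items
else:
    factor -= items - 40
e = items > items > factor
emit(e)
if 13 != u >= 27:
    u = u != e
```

Transformed code:
if items > factor and factor != items:
    items = items * (u <= e)
    e = e * items
else:
    factor = factor - (items - 40)
e = items > items and items > factor
emit(e)
if 13 != u and u >= 27:
    u = u != e

6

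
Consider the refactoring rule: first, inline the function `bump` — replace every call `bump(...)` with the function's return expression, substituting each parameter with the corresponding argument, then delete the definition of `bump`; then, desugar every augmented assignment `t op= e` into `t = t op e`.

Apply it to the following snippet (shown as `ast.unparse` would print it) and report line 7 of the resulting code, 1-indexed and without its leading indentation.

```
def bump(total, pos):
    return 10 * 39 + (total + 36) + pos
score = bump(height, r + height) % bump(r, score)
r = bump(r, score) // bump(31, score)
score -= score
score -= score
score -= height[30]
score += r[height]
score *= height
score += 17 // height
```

Transformed code:
score = (10 * 39 + (height + 36) + (r + height)) % (10 * 39 + (r + 36) + score)
r = (10 * 39 + (r + 36) + score) // (10 * 39 + (31 + 36) + score)
score = score - score
score = score - score
score = score - height[30]
score = score + r[height]
score = score * height
score = score + 17 // height

score = score * height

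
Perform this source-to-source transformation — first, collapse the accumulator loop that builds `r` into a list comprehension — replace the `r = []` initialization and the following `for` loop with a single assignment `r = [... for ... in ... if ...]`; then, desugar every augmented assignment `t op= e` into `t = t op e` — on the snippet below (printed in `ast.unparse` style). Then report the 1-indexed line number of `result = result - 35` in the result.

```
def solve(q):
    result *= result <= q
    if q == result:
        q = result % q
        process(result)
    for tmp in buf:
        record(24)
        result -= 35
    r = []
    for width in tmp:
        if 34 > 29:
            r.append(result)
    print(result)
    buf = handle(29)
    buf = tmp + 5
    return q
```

8

Transformed code:
def solve(q):
    result = result * (result <= q)
    if q == result:
        q = result % q
        process(result)
    for tmp in buf:
        record(24)
        result = result - 35
    r = [result for width in tmp if 34 > 29]
    print(result)
    buf = handle(29)
    buf = tmp + 5
    return q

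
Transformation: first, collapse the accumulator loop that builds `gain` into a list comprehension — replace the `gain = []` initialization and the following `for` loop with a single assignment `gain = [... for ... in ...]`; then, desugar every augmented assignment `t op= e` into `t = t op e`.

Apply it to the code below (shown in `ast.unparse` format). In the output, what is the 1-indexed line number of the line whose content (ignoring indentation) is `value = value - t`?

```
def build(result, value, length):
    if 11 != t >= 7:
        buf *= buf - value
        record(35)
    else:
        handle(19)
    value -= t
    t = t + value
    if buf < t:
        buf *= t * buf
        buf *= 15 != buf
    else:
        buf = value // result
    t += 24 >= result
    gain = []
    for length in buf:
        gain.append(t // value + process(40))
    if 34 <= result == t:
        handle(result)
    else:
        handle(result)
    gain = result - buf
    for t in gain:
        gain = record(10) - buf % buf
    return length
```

7

Transformed code:
def build(result, value, length):
    if 11 != t >= 7:
        buf = buf * (buf - value)
        record(35)
    else:
        handle(19)
    value = value - t
    t = t + value
    if buf < t:
        buf = buf * (t * buf)
        buf = buf * (15 != buf)
    else:
        buf = value // result
    t = t + (24 >= result)
    gain = [t // value + process(40) for length in buf]
    if 34 <= result == t:
        handle(result)
    else:
        handle(result)
    gain = result - buf
    for t in gain:
        gain = record(10) - buf % buf
    return length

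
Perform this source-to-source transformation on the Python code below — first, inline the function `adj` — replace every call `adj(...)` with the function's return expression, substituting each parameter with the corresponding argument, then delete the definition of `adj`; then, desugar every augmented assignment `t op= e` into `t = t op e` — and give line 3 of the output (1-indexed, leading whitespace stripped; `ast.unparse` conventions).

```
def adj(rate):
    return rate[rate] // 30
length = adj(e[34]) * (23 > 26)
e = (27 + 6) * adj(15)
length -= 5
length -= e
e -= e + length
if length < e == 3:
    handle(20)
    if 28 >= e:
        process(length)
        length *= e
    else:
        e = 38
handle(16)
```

length = length - 5

Transformed code:
length = e[34][e[34]] // 30 * (23 > 26)
e = (27 + 6) * (15[15] // 30)
length = length - 5
length = length - e
e = e - (e + length)
if length < e == 3:
    handle(20)
    if 28 >= e:
        process(length)
        length = length * e
    else:
        e = 38
handle(16)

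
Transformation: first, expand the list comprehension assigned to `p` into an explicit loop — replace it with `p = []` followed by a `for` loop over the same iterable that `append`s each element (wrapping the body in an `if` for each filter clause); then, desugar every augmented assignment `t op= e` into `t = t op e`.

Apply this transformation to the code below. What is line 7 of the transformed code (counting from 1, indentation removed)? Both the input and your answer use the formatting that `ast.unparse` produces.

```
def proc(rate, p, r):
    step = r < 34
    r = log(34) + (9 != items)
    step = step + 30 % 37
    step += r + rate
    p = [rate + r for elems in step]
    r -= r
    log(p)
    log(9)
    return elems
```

Transformed code:
def proc(rate, p, r):
    step = r < 34
    r = log(34) + (9 != items)
    step = step + 30 % 37
    step = step + (r + rate)
    p = []
    for elems in step:
        p.append(rate + r)
    r = r - r
    log(p)
    log(9)
    return elems

for elems in step:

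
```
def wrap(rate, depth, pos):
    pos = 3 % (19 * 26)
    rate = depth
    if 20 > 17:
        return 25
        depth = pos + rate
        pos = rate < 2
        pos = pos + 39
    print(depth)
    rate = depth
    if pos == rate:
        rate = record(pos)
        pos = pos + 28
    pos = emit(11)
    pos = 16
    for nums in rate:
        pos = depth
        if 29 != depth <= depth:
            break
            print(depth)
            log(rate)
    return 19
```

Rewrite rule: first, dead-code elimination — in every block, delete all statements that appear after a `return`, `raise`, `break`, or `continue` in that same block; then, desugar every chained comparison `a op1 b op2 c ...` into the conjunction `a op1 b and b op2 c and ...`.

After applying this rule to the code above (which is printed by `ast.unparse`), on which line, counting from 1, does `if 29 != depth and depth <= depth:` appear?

Transformed code:
def wrap(rate, depth, pos):
    pos = 3 % (19 * 26)
    rate = depth
    if 20 > 17:
        return 25
    print(depth)
    rate = depth
    if pos == rate:
        rate = record(pos)
        pos = pos + 28
    pos = emit(11)
    pos = 16
    for nums in rate:
        pos = depth
        if 29 != depth and depth <= depth:
            break
    return 19

15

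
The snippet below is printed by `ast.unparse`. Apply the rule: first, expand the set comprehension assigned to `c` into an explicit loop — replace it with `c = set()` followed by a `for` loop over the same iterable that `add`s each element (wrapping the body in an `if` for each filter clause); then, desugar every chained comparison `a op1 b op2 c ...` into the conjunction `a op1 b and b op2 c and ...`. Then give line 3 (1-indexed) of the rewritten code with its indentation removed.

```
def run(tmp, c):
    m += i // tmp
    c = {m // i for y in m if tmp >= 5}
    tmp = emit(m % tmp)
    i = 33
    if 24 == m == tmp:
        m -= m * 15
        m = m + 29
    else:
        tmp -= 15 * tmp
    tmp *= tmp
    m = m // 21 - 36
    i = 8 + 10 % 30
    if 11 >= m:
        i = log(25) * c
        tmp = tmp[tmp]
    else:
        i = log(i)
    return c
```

Transformed code:
def run(tmp, c):
    m += i // tmp
    c = set()
    for y in m:
        if tmp >= 5:
            c.add(m // i)
    tmp = emit(m % tmp)
    i = 33
    if 24 == m and m == tmp:
        m -= m * 15
        m = m + 29
    else:
        tmp -= 15 * tmp
    tmp *= tmp
    m = m // 21 - 36
    i = 8 + 10 % 30
    if 11 >= m:
        i = log(25) * c
        tmp = tmp[tmp]
    else:
        i = log(i)
    return c

c = set()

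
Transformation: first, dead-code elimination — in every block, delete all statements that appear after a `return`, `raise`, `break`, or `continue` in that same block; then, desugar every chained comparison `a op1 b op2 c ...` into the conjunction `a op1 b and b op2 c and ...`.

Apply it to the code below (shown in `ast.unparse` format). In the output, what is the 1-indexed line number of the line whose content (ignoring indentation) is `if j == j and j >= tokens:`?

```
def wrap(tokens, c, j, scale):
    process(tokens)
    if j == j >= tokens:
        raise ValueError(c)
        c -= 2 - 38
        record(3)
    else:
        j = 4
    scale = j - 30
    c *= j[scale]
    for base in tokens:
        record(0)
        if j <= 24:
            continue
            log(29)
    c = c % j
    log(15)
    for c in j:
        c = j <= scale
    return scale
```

Transformed code:
def wrap(tokens, c, j, scale):
    process(tokens)
    if j == j and j >= tokens:
        raise ValueError(c)
    else:
        j = 4
    scale = j - 30
    c *= j[scale]
    for base in tokens:
        record(0)
        if j <= 24:
            continue
    c = c % j
    log(15)
    for c in j:
        c = j <= scale
    return scale

3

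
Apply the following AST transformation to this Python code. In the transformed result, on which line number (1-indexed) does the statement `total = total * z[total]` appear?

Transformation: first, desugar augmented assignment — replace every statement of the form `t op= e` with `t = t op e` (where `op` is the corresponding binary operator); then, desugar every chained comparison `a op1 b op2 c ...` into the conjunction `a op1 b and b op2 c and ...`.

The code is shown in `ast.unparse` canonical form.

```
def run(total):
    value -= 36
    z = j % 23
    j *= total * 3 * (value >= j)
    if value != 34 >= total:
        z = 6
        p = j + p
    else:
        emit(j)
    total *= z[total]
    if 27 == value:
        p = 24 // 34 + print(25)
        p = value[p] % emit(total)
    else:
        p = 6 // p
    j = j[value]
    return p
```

10

Transformed code:
def run(total):
    value = value - 36
    z = j % 23
    j = j * (total * 3 * (value >= j))
    if value != 34 and 34 >= total:
        z = 6
        p = j + p
    else:
        emit(j)
    total = total * z[total]
    if 27 == value:
        p = 24 // 34 + print(25)
        p = value[p] % emit(total)
    else:
        p = 6 // p
    j = j[value]
    return p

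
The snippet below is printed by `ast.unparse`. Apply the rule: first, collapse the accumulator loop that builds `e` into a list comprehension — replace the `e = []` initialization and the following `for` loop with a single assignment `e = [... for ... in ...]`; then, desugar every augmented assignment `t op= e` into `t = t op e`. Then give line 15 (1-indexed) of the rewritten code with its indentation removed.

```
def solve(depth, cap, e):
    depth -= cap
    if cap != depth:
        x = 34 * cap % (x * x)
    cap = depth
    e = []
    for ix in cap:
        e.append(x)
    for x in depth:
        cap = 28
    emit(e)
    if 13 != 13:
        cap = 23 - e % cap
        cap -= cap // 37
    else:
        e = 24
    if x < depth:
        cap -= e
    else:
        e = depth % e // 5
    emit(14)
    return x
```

Transformed code:
def solve(depth, cap, e):
    depth = depth - cap
    if cap != depth:
        x = 34 * cap % (x * x)
    cap = depth
    e = [x for ix in cap]
    for x in depth:
        cap = 28
    emit(e)
    if 13 != 13:
        cap = 23 - e % cap
        cap = cap - cap // 37
    else:
        e = 24
    if x < depth:
        cap = cap - e
    else:
        e = depth % e // 5
    emit(14)
    return x

if x < depth:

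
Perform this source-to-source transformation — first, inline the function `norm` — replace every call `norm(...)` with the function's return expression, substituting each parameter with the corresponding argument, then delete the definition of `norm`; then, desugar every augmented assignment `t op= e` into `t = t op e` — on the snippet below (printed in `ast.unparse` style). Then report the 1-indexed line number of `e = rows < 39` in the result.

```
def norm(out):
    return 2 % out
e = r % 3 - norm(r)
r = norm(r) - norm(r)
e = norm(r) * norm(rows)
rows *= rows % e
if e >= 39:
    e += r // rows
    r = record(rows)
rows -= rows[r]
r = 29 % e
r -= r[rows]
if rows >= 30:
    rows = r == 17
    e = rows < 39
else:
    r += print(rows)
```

13

Transformed code:
e = r % 3 - 2 % r
r = 2 % r - 2 % r
e = 2 % r * (2 % rows)
rows = rows * (rows % e)
if e >= 39:
    e = e + r // rows
    r = record(rows)
rows = rows - rows[r]
r = 29 % e
r = r - r[rows]
if rows >= 30:
    rows = r == 17
    e = rows < 39
else:
    r = r + print(rows)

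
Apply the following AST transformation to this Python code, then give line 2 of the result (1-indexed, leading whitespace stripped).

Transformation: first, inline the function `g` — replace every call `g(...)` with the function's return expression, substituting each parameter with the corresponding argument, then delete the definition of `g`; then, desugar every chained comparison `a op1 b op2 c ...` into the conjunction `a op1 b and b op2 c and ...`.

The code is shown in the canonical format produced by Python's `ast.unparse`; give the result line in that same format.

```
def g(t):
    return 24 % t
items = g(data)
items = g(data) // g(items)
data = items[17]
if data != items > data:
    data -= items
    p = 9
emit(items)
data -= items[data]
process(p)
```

Transformed code:
items = 24 % data
items = 24 % data // (24 % items)
data = items[17]
if data != items and items > data:
    data -= items
    p = 9
emit(items)
data -= items[data]
process(p)

items = 24 % data // (24 % items)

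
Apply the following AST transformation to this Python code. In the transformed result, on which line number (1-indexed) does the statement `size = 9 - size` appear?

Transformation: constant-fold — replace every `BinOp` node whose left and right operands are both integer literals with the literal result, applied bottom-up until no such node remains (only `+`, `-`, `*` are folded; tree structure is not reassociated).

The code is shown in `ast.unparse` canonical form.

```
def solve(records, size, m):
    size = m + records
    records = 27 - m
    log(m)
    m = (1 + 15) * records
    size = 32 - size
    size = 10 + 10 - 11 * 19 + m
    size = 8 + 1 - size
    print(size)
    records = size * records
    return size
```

Transformed code:
def solve(records, size, m):
    size = m + records
    records = 27 - m
    log(m)
    m = 16 * records
    size = 32 - size
    size = -189 + m
    size = 9 - size
    print(size)
    records = size * records
    return size

8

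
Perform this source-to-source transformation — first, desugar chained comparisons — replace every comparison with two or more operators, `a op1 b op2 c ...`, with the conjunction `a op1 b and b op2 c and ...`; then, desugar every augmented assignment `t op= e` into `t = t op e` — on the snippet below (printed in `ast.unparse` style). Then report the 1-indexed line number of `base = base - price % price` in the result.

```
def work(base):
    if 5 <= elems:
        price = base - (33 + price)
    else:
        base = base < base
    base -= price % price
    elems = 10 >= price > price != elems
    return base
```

Transformed code:
def work(base):
    if 5 <= elems:
        price = base - (33 + price)
    else:
        base = base < base
    base = base - price % price
    elems = 10 >= price and price > price and (price != elems)
    return base

6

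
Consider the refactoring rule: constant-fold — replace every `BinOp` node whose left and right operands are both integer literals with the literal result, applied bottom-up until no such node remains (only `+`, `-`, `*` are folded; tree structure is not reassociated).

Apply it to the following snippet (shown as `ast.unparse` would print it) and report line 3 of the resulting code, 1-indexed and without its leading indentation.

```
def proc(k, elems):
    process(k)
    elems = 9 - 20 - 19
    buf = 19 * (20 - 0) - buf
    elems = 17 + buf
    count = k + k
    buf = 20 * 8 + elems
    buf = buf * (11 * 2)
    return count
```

elems = -30

Transformed code:
def proc(k, elems):
    process(k)
    elems = -30
    buf = 380 - buf
    elems = 17 + buf
    count = k + k
    buf = 160 + elems
    buf = buf * 22
    return count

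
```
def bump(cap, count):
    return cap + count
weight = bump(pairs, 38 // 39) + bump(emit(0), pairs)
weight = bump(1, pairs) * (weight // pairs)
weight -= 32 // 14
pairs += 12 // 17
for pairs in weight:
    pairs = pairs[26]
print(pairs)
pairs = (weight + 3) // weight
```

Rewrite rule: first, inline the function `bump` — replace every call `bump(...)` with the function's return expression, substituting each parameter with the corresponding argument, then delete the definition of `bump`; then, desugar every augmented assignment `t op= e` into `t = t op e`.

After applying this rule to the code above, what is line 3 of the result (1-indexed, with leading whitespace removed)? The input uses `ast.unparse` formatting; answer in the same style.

weight = weight - 32 // 14

Transformed code:
weight = pairs + 38 // 39 + (emit(0) + pairs)
weight = (1 + pairs) * (weight // pairs)
weight = weight - 32 // 14
pairs = pairs + 12 // 17
for pairs in weight:
    pairs = pairs[26]
print(pairs)
pairs = (weight + 3) // weight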